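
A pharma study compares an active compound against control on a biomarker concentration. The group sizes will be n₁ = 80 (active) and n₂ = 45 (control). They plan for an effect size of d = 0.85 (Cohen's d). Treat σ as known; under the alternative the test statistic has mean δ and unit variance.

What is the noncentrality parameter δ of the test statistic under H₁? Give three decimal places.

δ ≈ 4.562

δ = d / √(1/n₁ + 1/n₂) = 0.85 / √(1/80 + 1/45) = 4.5616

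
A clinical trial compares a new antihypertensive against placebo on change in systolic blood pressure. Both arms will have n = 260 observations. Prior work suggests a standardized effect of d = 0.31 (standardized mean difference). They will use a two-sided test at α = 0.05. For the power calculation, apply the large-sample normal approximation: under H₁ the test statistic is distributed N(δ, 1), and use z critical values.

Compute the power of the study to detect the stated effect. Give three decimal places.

Power ≈ 0.942

Noncentrality parameter: δ = d·√(n/2) = 0.31 × √(260/2) = 3.5345
Critical value for a two-sided test at α = 0.05: z_{α/2} = 1.960.
Power = Φ(δ − 1.960) + Φ(−δ − 1.960) = Φ(1.575) + Φ(-5.495) = 0.9423 + 0.0000 = 0.9423.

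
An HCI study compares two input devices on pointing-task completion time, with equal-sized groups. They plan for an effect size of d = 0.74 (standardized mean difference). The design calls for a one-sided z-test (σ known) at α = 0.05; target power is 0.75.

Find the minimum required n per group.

n = 20 per group

For power 0.75 need Φ(δ − z_{0.05}) = 0.75, so δ = z_{0.05} + z_{0.25} = 1.645 + 0.674 = 2.319.
δ = d·√(n/2) ⇒ n = 2(δ/d)² = 2 × (2.319 / 0.74)² = 19.65.
Round up to the next whole unit.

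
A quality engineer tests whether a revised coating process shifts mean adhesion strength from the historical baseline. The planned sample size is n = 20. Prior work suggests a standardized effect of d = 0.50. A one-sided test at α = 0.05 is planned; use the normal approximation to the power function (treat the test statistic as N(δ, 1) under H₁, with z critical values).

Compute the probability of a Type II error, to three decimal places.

Noncentrality parameter: δ = d·√n = 0.50 × √20 = 2.2361
Critical value for a one-sided test at α = 0.05: z_α = 1.645.
Power = P(Z > 1.645 − δ) = Φ(0.591) = 0.7228.
Type II error: β = 1 − power = 1 − 0.7228 = 0.2772.

β ≈ 0.277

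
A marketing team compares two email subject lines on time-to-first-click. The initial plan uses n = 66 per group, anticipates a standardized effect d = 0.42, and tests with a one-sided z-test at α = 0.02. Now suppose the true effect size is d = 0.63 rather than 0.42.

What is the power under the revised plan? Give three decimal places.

Power ≈ 0.941

With d = 0.63: δ = d·√(n/2) = 0.63 × √(66/2) = 3.6191. Critical value z_{0.02} = 2.054.
Revised power = P(Z > 2.054 − δ) = Φ(1.565) = 0.9412.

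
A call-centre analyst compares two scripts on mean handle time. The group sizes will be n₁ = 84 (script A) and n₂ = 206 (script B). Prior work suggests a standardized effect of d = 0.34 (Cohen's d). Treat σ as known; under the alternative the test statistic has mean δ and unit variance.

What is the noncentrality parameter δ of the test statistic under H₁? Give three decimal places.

δ ≈ 2.626

The noncentrality parameter scales effect size by the design's sample-size factor: δ = d / √(1/n₁ + 1/n₂) = 0.34 / √(1/84 + 1/206) = 2.6264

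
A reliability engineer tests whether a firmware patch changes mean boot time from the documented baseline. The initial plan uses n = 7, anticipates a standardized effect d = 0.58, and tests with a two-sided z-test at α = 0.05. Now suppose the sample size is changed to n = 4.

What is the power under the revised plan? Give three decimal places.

Power ≈ 0.213

With n = 4: δ = d·√n = 0.58 × √4 = 1.1600. Critical value z_{0.025} = 1.960.
Revised power = Φ(δ − 1.960) + Φ(−δ − 1.960) = Φ(-0.800) + Φ(-3.120) = 0.2119 + 0.0009 = 0.2128.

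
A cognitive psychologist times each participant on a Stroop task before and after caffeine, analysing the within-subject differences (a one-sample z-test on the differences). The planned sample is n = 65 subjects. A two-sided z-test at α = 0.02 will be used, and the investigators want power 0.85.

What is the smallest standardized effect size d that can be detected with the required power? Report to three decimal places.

d ≈ 0.417

Required noncentrality: δ = z_{0.01} + z_{0.15} = 2.326 + 1.036 = 3.363.
(The second rejection-region term Φ(−δ − z_{α/2}) is negligible and dropped.)
δ = d·√n ⇒ d = δ/√n = 3.363/√65 = 0.4171.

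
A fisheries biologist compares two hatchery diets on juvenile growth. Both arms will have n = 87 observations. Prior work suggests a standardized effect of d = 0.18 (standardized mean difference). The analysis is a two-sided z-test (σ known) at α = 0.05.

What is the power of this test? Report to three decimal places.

Noncentrality parameter: δ = d·√(n/2) = 0.18 × √(87/2) = 1.1872
Two-sided α = 0.05 → critical value z_{0.025} = 1.960.
Power = Φ(δ − 1.960) + Φ(−δ − 1.960) = Φ(-0.773) + Φ(-3.147) = 0.2198 + 0.0008 = 0.2206.

Power ≈ 0.221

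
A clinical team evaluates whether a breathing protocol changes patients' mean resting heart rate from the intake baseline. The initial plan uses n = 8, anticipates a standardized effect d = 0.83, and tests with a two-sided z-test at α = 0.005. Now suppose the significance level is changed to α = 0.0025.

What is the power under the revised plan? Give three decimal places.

δ = d·√n = 0.83 × √8 = 2.3476 (unchanged). New critical value: z_{0.0013} = 3.023.
Revised power = Φ(δ − 3.023) + Φ(−δ − 3.023) = Φ(-0.676) + Φ(-5.371) = 0.2496 + 0.0000 = 0.2496.

Power ≈ 0.250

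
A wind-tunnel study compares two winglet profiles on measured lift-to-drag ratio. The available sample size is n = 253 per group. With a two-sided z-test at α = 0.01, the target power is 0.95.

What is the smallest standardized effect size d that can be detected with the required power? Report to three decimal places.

d ≈ 0.375

Required noncentrality: δ = z_{0.005} + z_{0.05} = 2.576 + 1.645 = 4.221.
(The second rejection-region term Φ(−δ − z_{α/2}) is negligible and dropped.)
δ = d·√(n/2) ⇒ d = δ/√(n/2) = 4.221/√(253/2) = 0.3753.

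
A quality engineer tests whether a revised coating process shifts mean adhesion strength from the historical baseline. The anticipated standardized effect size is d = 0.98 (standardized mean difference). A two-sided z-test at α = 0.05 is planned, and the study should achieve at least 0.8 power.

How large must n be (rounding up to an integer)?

n = 9

For power 0.8 need Φ(δ − z_{0.025}) = 0.8, so δ = z_{0.025} + z_{0.20} = 1.960 + 0.842 = 2.802.
(Ignoring the negligible lower-tail rejection probability gives the usual closed-form inversion.)
δ = d·√n ⇒ n = (δ/d)² = (2.802 / 0.98)² = 8.17.
Rounding up, n = 9.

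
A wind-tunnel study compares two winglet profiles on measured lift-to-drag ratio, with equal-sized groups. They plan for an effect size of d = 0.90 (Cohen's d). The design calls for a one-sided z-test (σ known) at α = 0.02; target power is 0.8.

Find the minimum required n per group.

Set Φ(δ − 2.054) = 0.8; then δ − 2.054 = Φ⁻¹(0.8) = 0.842, giving δ = 2.895.
δ = d·√(n/2) ⇒ n = 2(δ/d)² = 2 × (2.895 / 0.90)² = 20.70.
Round up to the next whole unit.

n = 21 per group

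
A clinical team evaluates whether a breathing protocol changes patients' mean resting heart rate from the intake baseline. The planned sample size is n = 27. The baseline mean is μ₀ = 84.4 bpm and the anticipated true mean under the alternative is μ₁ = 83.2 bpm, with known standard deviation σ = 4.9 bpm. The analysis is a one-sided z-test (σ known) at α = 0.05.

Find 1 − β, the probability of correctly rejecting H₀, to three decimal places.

Power ≈ 0.355

Standardized effect: d = |μ₁ − μ₀| / σ = |83.2 − 84.4| / 4.9 = 0.2449
Noncentrality parameter: δ = d·√n = 0.2449 × √27 = 1.2725
One-sided α = 0.05 → critical value z_{0.05} = 1.645.
Power = Φ(δ − 1.645) = Φ(-0.372) = 0.3548.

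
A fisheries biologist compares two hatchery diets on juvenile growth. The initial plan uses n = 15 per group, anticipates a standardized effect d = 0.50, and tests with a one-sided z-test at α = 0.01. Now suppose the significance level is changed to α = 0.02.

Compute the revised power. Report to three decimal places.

Power ≈ 0.247

δ = d·√(n/2) = 0.50 × √(15/2) = 1.3693 (unchanged). New critical value: z_{0.02} = 2.054.
Revised power = P(Z > 2.054 − δ) = Φ(-0.684) = 0.2468.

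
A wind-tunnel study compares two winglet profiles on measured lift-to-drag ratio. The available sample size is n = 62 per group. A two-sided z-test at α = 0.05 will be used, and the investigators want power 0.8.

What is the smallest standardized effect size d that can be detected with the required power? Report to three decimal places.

d ≈ 0.503

Need Φ(δ − 1.960) = 0.8, so δ = 1.960 + 0.842 = 2.802.
(Lower-tail contribution to power is negligible for δ > 0.)
δ = d·√(n/2) ⇒ d = δ/√(n/2) = 2.802/√(62/2) = 0.5032.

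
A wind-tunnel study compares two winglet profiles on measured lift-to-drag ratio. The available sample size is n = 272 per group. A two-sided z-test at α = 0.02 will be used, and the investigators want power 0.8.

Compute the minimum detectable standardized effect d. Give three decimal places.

d ≈ 0.272

Need Φ(δ − 2.326) = 0.8, so δ = 2.326 + 0.842 = 3.168.
(Lower-tail contribution to power is negligible for δ > 0.)
δ = d·√(n/2) ⇒ d = δ/√(n/2) = 3.168/√(272/2) = 0.2717.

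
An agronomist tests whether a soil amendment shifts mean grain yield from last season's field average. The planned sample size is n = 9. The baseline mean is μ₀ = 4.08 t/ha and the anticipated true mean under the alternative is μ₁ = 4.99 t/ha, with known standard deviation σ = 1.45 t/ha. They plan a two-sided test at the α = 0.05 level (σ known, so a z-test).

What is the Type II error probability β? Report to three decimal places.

β ≈ 0.531

Standardized effect: d = |μ₁ − μ₀| / σ = |4.99 − 4.08| / 1.45 = 0.6276
Noncentrality parameter: δ = d·√n = 0.6276 × √9 = 1.8828
Two-sided α = 0.05 → critical value z_{0.025} = 1.960.
Power = Φ(δ − 1.960) + Φ(−δ − 1.960) = Φ(-0.077) + Φ(-3.843) = 0.4692 + 0.0001 = 0.4693.
Type II error: β = 1 − power = 1 − 0.4693 = 0.5307.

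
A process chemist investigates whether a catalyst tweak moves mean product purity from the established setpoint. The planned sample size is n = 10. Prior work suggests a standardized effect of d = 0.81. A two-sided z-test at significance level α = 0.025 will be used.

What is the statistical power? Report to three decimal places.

Power ≈ 0.626

Noncentrality parameter: δ = d·√n = 0.81 × √10 = 2.5614
Two-sided α = 0.025 → critical value z_{0.0125} = 2.241.
Power = Φ(δ − 2.241) + Φ(−δ − 2.241) = Φ(0.320) + Φ(-4.803) = 0.6255 + 0.0000 = 0.6255.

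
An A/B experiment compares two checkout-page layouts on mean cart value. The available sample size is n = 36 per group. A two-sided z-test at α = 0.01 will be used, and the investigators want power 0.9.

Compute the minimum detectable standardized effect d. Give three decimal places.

Need Φ(δ − 2.576) = 0.9, so δ = 2.576 + 1.282 = 3.857.
(The second rejection-region term Φ(−δ − z_{α/2}) is negligible and dropped.)
δ = d·√(n/2) ⇒ d = δ/√(n/2) = 3.857/√(36/2) = 0.9092.

d ≈ 0.909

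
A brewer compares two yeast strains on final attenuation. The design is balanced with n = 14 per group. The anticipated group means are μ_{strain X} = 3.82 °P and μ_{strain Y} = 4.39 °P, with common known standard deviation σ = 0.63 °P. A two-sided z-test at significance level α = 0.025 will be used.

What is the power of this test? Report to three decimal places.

Standardized effect: d = |μ_{strain X} − μ_{strain Y}| / σ = |3.82 − 4.39| / 0.63 = 0.9048
Noncentrality parameter: δ = d·√(n/2) = 0.9048 × √(14/2) = 2.3938
Two-sided α = 0.025 → critical value z_{0.0125} = 2.241.
Power = Φ(δ − 2.241) + Φ(−δ − 2.241) = Φ(0.152) + Φ(-4.635) = 0.5606 + 0.0000 = 0.5606.

Power ≈ 0.561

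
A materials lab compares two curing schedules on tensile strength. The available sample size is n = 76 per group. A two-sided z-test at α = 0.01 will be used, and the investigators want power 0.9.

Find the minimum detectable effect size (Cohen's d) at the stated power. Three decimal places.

Need Φ(δ − 2.576) = 0.9, so δ = 2.576 + 1.282 = 3.857.
(Lower-tail contribution to power is negligible for δ > 0.)
δ = d·√(n/2) ⇒ d = δ/√(n/2) = 3.857/√(76/2) = 0.6257.

d ≈ 0.626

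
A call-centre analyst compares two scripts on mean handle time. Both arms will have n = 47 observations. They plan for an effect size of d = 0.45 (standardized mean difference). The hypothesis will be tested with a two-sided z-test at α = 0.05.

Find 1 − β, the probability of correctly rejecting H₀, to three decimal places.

Power ≈ 0.588

Noncentrality parameter: δ = d·√(n/2) = 0.45 × √(47/2) = 2.1815
Critical value for a two-sided test at α = 0.05: z_{α/2} = 1.960.
Power = Φ(δ − 1.960) + Φ(−δ − 1.960) = Φ(0.221) + Φ(-4.141) = 0.5876 + 0.0000 = 0.5877.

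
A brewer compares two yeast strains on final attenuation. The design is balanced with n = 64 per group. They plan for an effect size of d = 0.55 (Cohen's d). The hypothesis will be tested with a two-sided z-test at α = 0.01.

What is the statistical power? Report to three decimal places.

Noncentrality parameter: δ = d·√(n/2) = 0.55 × √(64/2) = 3.1113
Critical value for a two-sided test at α = 0.01: z_{α/2} = 2.576.
Power = Φ(δ − 2.576) + Φ(−δ − 2.576) = Φ(0.535) + Φ(-5.687) = 0.7038 + 0.0000 = 0.7038.

Power ≈ 0.704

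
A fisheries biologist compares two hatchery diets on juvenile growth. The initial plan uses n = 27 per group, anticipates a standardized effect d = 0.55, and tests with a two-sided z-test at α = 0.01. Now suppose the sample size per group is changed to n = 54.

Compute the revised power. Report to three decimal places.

Power ≈ 0.611

With n = 54 per group: δ = d·√(n/2) = 0.55 × √(54/2) = 2.8579. Critical value z_{0.005} = 2.576.
Revised power = Φ(δ − 2.576) + Φ(−δ − 2.576) = Φ(0.282) + Φ(-5.434) = 0.6110 + 0.0000 = 0.6110.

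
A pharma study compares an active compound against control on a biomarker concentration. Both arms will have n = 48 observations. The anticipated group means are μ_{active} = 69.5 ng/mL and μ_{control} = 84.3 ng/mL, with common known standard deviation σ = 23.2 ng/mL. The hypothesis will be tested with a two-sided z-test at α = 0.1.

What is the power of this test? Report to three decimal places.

Standardized effect: d = |μ_{active} − μ_{control}| / σ = |69.5 − 84.3| / 23.2 = 0.6379
Noncentrality parameter: δ = d·√(n/2) = 0.6379 × √(48/2) = 3.1252
Critical value for a two-sided test at α = 0.1: z_{α/2} = 1.645.
Power = Φ(δ − 1.645) + Φ(−δ − 1.645) = Φ(1.480) + Φ(-4.770) = 0.9306 + 0.0000 = 0.9306.

Power ≈ 0.931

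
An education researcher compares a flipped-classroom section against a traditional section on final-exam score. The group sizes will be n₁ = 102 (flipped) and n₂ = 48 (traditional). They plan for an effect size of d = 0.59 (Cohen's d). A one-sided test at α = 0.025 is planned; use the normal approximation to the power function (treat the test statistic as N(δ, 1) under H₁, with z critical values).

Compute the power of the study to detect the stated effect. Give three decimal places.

Power ≈ 0.921

Noncentrality parameter: δ = d / √(1/n₁ + 1/n₂) = 0.59 / √(1/102 + 1/48) = 3.3708
Critical value for a one-sided test at α = 0.025: z_α = 1.960.
Power = P(Z > 1.960 − δ) = Φ(1.411) = 0.9208.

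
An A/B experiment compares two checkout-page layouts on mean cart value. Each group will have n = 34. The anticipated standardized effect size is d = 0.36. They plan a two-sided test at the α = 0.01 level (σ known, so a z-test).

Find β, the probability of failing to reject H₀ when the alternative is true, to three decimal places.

Noncentrality parameter: δ = d·√(n/2) = 0.36 × √(34/2) = 1.4843
Two-sided α = 0.01 → critical value z_{0.005} = 2.576.
Power = Φ(δ − 2.576) + Φ(−δ − 2.576) = Φ(-1.092) + Φ(-4.060) = 0.1375 + 0.0000 = 0.1375.
Type II error: β = 1 − power = 1 − 0.1375 = 0.8625.

β ≈ 0.862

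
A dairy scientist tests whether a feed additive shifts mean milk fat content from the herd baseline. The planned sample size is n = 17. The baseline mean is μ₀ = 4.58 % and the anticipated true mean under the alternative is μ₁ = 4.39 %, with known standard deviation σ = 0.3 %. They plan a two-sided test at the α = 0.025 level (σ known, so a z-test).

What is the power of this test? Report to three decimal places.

Power ≈ 0.644

Standardized effect: d = |μ₁ − μ₀| / σ = |4.39 − 4.58| / 0.3 = 0.6333
Noncentrality parameter: δ = d·√n = 0.6333 × √17 = 2.6113
Critical value for a two-sided test at α = 0.025: z_{α/2} = 2.241.
Power = Φ(δ − 2.241) + Φ(−δ − 2.241) = Φ(0.370) + Φ(-4.853) = 0.6443 + 0.0000 = 0.6443.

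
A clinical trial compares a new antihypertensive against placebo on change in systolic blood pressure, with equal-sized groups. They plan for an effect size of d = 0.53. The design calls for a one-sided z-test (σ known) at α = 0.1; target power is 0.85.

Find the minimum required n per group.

n = 39 per group

For power 0.85 need Φ(δ − z_{0.1}) = 0.85, so δ = z_{0.1} + z_{0.15} = 1.282 + 1.036 = 2.318.
δ = d·√(n/2) ⇒ n = 2(δ/d)² = 2 × (2.318 / 0.53)² = 38.26.
Rounding up, n = 39 per group.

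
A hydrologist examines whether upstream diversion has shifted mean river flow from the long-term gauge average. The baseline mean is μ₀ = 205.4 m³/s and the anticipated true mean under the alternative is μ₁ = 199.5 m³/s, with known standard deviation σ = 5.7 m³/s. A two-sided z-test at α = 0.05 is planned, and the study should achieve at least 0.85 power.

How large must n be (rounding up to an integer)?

n = 9

Standardized effect: d = |μ₁ − μ₀| / σ = |199.5 − 205.4| / 5.7 = 1.0351
Set Φ(δ − 1.960) = 0.85; then δ − 1.960 = Φ⁻¹(0.85) = 1.036, giving δ = 2.996.
(Ignoring the negligible lower-tail rejection probability gives the usual closed-form inversion.)
δ = d·√n ⇒ n = (δ/d)² = (2.996 / 1.0351)² = 8.38.
Round up to the next whole unit.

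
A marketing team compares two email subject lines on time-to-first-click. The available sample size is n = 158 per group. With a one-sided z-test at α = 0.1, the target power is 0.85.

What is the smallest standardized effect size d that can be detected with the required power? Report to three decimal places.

d ≈ 0.261

Required noncentrality: δ = z_{0.1} + z_{0.15} = 1.282 + 1.036 = 2.318.
δ = d·√(n/2) ⇒ d = δ/√(n/2) = 2.318/√(158/2) = 0.2608.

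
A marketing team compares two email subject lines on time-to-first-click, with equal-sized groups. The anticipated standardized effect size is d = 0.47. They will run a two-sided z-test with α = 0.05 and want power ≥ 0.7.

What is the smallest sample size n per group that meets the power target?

n = 56 per group

Set Φ(δ − 1.960) = 0.7; then δ − 1.960 = Φ⁻¹(0.7) = 0.524, giving δ = 2.484.
(For δ > 0 the lower-tail rejection region contributes negligibly to power, so the one-term inversion is standard.)
δ = d·√(n/2) ⇒ n = 2(δ/d)² = 2 × (2.484 / 0.47)² = 55.88.
Round up to the next whole unit.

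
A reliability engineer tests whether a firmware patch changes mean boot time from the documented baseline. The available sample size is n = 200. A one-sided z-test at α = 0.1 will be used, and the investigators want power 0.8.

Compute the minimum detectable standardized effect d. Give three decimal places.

d ≈ 0.150

Required noncentrality: δ = z_{0.1} + z_{0.20} = 1.282 + 0.842 = 2.123.
δ = d·√n ⇒ d = δ/√n = 2.123/√200 = 0.1501.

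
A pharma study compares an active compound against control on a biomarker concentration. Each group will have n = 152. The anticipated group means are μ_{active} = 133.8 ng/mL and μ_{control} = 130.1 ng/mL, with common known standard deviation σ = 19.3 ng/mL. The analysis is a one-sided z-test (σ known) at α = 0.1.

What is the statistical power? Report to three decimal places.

Power ≈ 0.652

Standardized effect: d = |μ_{active} − μ_{control}| / σ = |133.8 − 130.1| / 19.3 = 0.1917
Noncentrality parameter: δ = d·√(n/2) = 0.1917 × √(152/2) = 1.6713
One-sided α = 0.1 → critical value z_{0.1} = 1.282.
Power = P(Z > 1.282 − δ) = Φ(0.390) = 0.6516.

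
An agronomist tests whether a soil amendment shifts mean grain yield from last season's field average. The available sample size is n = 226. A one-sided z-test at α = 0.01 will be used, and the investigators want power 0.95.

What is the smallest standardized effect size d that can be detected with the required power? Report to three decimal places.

Required noncentrality: δ = z_{0.01} + z_{0.05} = 2.326 + 1.645 = 3.971.
δ = d·√n ⇒ d = δ/√n = 3.971/√226 = 0.2642.

d ≈ 0.264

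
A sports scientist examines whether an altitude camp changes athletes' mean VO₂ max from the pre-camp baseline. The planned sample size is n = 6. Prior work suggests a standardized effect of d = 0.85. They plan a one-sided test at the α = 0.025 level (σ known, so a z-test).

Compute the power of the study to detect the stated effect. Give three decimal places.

Power ≈ 0.549

Noncentrality parameter: δ = d·√n = 0.85 × √6 = 2.0821
Critical value for a one-sided test at α = 0.025: z_α = 1.960.
Power = Φ(δ − 1.960) = Φ(0.122) = 0.5486.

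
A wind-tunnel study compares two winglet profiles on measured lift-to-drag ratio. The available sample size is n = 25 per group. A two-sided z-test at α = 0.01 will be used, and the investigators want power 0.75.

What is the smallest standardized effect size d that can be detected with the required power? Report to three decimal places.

Need Φ(δ − 2.576) = 0.75, so δ = 2.576 + 0.674 = 3.250.
(The second rejection-region term Φ(−δ − z_{α/2}) is negligible and dropped.)
δ = d·√(n/2) ⇒ d = δ/√(n/2) = 3.250/√(25/2) = 0.9193.

d ≈ 0.919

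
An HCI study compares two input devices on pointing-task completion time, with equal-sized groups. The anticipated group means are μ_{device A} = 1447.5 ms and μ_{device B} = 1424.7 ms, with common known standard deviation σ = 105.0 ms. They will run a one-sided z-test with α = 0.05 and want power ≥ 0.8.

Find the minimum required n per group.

Standardized effect: d = |μ_{device A} − μ_{device B}| / σ = |1447.5 − 1424.7| / 105.0 = 0.2171
For power 0.8 need Φ(δ − z_{0.05}) = 0.8, so δ = z_{0.05} + z_{0.20} = 1.645 + 0.842 = 2.486.
δ = d·√(n/2) ⇒ n = 2(δ/d)² = 2 × (2.486 / 0.2171)² = 262.24.
Rounding up, n = 263 per group.

n = 263 per group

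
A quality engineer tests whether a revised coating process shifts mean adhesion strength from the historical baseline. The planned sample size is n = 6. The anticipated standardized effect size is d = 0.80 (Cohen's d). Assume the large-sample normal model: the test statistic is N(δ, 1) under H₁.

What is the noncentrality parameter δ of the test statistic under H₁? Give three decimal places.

δ ≈ 1.960

The noncentrality parameter scales effect size by the design's sample-size factor: δ = d·√n = 0.80 × √6 = 1.9596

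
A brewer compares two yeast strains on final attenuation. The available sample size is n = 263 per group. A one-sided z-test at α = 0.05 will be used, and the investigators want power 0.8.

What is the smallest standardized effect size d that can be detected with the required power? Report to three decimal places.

Required noncentrality: δ = z_{0.05} + z_{0.20} = 1.645 + 0.842 = 2.486.
δ = d·√(n/2) ⇒ d = δ/√(n/2) = 2.486/√(263/2) = 0.2168.

d ≈ 0.217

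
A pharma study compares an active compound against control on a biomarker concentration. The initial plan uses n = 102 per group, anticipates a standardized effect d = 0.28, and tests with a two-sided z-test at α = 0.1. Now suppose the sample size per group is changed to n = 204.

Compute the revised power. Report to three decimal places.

Power ≈ 0.882

With n = 204 per group: δ = d·√(n/2) = 0.28 × √(204/2) = 2.8279. Critical value z_{0.05} = 1.645.
Revised power = Φ(δ − 1.645) + Φ(−δ − 1.645) = Φ(1.183) + Φ(-4.473) = 0.8816 + 0.0000 = 0.8816.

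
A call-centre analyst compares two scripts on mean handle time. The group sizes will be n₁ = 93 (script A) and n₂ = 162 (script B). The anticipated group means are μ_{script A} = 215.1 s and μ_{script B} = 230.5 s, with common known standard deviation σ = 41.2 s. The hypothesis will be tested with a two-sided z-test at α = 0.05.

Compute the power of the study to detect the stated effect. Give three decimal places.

Standardized effect: d = |μ_{script A} − μ_{script B}| / σ = |215.1 − 230.5| / 41.2 = 0.3738
Noncentrality parameter: δ = d / √(1/n₁ + 1/n₂) = 0.3738 / √(1/93 + 1/162) = 2.8731
Critical value for a two-sided test at α = 0.05: z_{α/2} = 1.960.
Power = Φ(δ − 1.960) + Φ(−δ − 1.960) = Φ(0.913) + Φ(-4.833) = 0.8194 + 0.0000 = 0.8194.

Power ≈ 0.819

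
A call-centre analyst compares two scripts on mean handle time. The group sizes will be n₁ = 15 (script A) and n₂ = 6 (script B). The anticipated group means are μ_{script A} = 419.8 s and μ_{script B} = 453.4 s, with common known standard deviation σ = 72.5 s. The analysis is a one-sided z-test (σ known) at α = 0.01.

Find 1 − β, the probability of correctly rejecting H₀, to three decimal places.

Standardized effect: d = |μ_{script A} − μ_{script B}| / σ = |419.8 − 453.4| / 72.5 = 0.4634
Noncentrality parameter: δ = d / √(1/n₁ + 1/n₂) = 0.4634 / √(1/15 + 1/6) = 0.9594
Critical value for a one-sided test at α = 0.01: z_α = 2.326.
Power = P(Z > 2.326 − δ) = Φ(-1.367) = 0.0858.

Power ≈ 0.086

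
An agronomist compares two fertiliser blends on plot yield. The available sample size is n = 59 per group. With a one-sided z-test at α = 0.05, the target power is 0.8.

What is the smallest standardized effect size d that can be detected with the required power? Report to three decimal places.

Required noncentrality: δ = z_{0.05} + z_{0.20} = 1.645 + 0.842 = 2.486.
δ = d·√(n/2) ⇒ d = δ/√(n/2) = 2.486/√(59/2) = 0.4578.

d ≈ 0.458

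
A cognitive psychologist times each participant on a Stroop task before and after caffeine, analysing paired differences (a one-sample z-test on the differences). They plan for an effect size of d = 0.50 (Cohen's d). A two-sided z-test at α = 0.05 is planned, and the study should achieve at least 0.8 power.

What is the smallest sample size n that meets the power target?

Set Φ(δ − 1.960) = 0.8; then δ − 1.960 = Φ⁻¹(0.8) = 0.842, giving δ = 2.802.
(The Φ(−δ − z_{α/2}) term is vanishingly small for δ > 0 and is dropped in the standard sample-size formula.)
δ = d·√n ⇒ n = (δ/d)² = (2.802 / 0.50)² = 31.40.
Rounding up, n = 32.

n = 32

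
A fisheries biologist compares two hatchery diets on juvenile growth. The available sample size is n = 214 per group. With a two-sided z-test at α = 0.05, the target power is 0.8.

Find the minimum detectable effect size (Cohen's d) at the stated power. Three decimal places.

Need Φ(δ − 1.960) = 0.8, so δ = 1.960 + 0.842 = 2.802.
(The second rejection-region term Φ(−δ − z_{α/2}) is negligible and dropped.)
δ = d·√(n/2) ⇒ d = δ/√(n/2) = 2.802/√(214/2) = 0.2708.

d ≈ 0.271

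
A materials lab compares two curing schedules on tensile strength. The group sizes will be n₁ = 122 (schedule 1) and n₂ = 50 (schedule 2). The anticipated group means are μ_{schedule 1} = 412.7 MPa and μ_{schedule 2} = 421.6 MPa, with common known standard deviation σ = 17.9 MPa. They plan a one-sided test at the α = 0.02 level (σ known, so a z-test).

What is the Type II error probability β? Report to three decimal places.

β ≈ 0.182

Standardized effect: d = |μ_{schedule 1} − μ_{schedule 2}| / σ = |412.7 − 421.6| / 17.9 = 0.4972
Noncentrality parameter: δ = d / √(1/n₁ + 1/n₂) = 0.4972 / √(1/122 + 1/50) = 2.9610
One-sided α = 0.02 → critical value z_{0.02} = 2.054.
Power = P(Z > 2.054 − δ) = Φ(0.907) = 0.8179.
Type II error: β = 1 − power = 1 − 0.8179 = 0.1821.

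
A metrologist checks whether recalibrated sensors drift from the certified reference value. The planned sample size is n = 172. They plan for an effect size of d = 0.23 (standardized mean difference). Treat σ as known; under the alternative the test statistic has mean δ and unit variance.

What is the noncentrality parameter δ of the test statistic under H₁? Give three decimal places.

δ = d·√n = 0.23 × √172 = 3.0164

δ ≈ 3.016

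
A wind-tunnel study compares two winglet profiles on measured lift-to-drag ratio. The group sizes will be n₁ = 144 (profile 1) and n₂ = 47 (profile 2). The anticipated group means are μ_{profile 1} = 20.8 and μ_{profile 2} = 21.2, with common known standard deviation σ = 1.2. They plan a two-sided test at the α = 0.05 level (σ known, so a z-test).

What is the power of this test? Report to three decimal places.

Standardized effect: d = |μ_{profile 1} − μ_{profile 2}| / σ = |20.8 − 21.2| / 1.2 = 0.3333
Noncentrality parameter: δ = d / √(1/n₁ + 1/n₂) = 0.3333 / √(1/144 + 1/47) = 1.9842
Two-sided α = 0.05 → critical value z_{0.025} = 1.960.
Power = Φ(δ − 1.960) + Φ(−δ − 1.960) = Φ(0.024) + Φ(-3.944) = 0.5097 + 0.0000 = 0.5097.

Power ≈ 0.510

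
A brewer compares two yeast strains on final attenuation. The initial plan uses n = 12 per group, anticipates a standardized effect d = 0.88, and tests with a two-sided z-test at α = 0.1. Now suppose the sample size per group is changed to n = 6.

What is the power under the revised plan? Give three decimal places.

With n = 6 per group: δ = d·√(n/2) = 0.88 × √(6/2) = 1.5242. Critical value z_{0.05} = 1.645.
Revised power = Φ(δ − 1.645) + Φ(−δ − 1.645) = Φ(-0.121) + Φ(-3.169) = 0.4520 + 0.0008 = 0.4527.

Power ≈ 0.453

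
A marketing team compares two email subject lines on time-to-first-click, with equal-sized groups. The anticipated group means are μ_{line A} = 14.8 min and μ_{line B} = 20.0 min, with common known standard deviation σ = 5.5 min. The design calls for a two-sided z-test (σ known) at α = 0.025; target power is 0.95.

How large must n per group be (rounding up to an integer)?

Standardized effect: d = |μ_{line A} − μ_{line B}| / σ = |14.8 − 20.0| / 5.5 = 0.9455
Set Φ(δ − 2.241) = 0.95; then δ − 2.241 = Φ⁻¹(0.95) = 1.645, giving δ = 3.886.
(For δ > 0 the lower-tail rejection region contributes negligibly to power, so the one-term inversion is standard.)
δ = d·√(n/2) ⇒ n = 2(δ/d)² = 2 × (3.886 / 0.9455)² = 33.79.
Rounding up, n = 34 per group.

n = 34 per group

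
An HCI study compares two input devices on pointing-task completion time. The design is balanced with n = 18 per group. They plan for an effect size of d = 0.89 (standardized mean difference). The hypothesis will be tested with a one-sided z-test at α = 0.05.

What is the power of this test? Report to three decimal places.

Noncentrality parameter: δ = d·√(n/2) = 0.89 × √(18/2) = 2.6700
One-sided α = 0.05 → critical value z_{0.05} = 1.645.
Power = P(Z > 1.645 − δ) = Φ(1.025) = 0.8474.

Power ≈ 0.847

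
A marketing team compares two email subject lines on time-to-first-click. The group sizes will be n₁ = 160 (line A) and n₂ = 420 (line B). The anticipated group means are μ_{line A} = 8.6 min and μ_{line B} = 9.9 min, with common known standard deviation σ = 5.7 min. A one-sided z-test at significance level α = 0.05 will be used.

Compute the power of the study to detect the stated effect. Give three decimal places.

Standardized effect: d = |μ_{line A} − μ_{line B}| / σ = |8.6 − 9.9| / 5.7 = 0.2281
Noncentrality parameter: δ = d / √(1/n₁ + 1/n₂) = 0.2281 / √(1/160 + 1/420) = 2.4549
One-sided α = 0.05 → critical value z_{0.05} = 1.645.
Power = Φ(δ − 1.645) = Φ(0.810) = 0.7911.

Power ≈ 0.791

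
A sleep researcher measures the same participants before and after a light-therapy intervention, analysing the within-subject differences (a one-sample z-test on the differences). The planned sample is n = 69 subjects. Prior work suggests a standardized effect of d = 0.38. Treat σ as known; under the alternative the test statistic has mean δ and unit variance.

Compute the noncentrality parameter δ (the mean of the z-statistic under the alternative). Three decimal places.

δ = d·√n = 0.38 × √69 = 3.1565

δ ≈ 3.157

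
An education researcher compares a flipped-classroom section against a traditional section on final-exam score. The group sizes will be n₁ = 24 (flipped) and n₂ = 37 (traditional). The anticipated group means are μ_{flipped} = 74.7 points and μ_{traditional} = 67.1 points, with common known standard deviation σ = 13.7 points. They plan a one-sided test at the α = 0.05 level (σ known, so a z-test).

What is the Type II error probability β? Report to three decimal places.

Standardized effect: d = |μ_{flipped} − μ_{traditional}| / σ = |74.7 − 67.1| / 13.7 = 0.5547
Noncentrality parameter: δ = d / √(1/n₁ + 1/n₂) = 0.5547 / √(1/24 + 1/37) = 2.1166
Critical value for a one-sided test at α = 0.05: z_α = 1.645.
Power = Φ(δ − 1.645) = Φ(0.472) = 0.6814.
Type II error: β = 1 − power = 1 − 0.6814 = 0.3186.

β ≈ 0.319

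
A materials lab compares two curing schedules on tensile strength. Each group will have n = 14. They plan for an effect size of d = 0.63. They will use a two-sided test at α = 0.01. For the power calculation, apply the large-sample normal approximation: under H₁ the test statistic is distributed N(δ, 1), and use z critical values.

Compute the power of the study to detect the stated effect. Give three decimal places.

Noncentrality parameter: δ = d·√(n/2) = 0.63 × √(14/2) = 1.6668
Two-sided α = 0.01 → critical value z_{0.005} = 2.576.
Power = Φ(δ − 2.576) + Φ(−δ − 2.576) = Φ(-0.909) + Φ(-4.243) = 0.1817 + 0.0000 = 0.1817.

Power ≈ 0.182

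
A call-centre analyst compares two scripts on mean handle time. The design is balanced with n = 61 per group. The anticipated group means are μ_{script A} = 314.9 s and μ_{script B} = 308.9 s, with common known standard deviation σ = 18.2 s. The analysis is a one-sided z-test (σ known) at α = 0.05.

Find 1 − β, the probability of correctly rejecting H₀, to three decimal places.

Power ≈ 0.570

Standardized effect: d = |μ_{script A} − μ_{script B}| / σ = |314.9 − 308.9| / 18.2 = 0.3297
Noncentrality parameter: δ = d·√(n/2) = 0.3297 × √(61/2) = 1.8207
Critical value for a one-sided test at α = 0.05: z_α = 1.645.
Power = Φ(δ − 1.645) = Φ(0.176) = 0.5698.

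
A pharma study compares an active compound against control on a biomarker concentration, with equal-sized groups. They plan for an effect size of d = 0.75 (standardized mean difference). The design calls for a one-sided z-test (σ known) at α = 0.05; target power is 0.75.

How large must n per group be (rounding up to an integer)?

Set Φ(δ − 1.645) = 0.75; then δ − 1.645 = Φ⁻¹(0.75) = 0.674, giving δ = 2.319.
δ = d·√(n/2) ⇒ n = 2(δ/d)² = 2 × (2.319 / 0.75)² = 19.13.
Round up to the next whole unit.

n = 20 per group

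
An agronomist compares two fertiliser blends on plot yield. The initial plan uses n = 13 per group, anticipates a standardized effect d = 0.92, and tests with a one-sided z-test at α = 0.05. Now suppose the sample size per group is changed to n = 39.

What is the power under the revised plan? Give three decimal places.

Power ≈ 0.992

With n = 39 per group: δ = d·√(n/2) = 0.92 × √(39/2) = 4.0626. Critical value z_{0.05} = 1.645.
Revised power = P(Z > 1.645 − δ) = Φ(2.418) = 0.9922.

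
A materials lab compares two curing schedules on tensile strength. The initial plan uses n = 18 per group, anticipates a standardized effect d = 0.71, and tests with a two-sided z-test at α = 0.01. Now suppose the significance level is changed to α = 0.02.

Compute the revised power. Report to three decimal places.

δ = d·√(n/2) = 0.71 × √(18/2) = 2.1300 (unchanged). New critical value: z_{0.01} = 2.326.
Revised power = Φ(δ − 2.326) + Φ(−δ − 2.326) = Φ(-0.196) + Φ(-4.456) = 0.4222 + 0.0000 = 0.4222.

Power ≈ 0.422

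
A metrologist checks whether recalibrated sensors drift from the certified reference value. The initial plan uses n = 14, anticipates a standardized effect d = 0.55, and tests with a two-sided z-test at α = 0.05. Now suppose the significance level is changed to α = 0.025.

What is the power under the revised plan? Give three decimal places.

δ = d·√n = 0.55 × √14 = 2.0579 (unchanged). New critical value: z_{0.0125} = 2.241.
Revised power = Φ(δ − 2.241) + Φ(−δ − 2.241) = Φ(-0.183) + Φ(-4.299) = 0.4272 + 0.0000 = 0.4272.

Power ≈ 0.427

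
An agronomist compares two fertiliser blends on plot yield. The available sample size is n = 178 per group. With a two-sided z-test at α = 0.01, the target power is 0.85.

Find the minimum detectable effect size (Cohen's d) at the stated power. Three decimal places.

d ≈ 0.383

Need Φ(δ − 2.576) = 0.85, so δ = 2.576 + 1.036 = 3.612.
(The second rejection-region term Φ(−δ − z_{α/2}) is negligible and dropped.)
δ = d·√(n/2) ⇒ d = δ/√(n/2) = 3.612/√(178/2) = 0.3829.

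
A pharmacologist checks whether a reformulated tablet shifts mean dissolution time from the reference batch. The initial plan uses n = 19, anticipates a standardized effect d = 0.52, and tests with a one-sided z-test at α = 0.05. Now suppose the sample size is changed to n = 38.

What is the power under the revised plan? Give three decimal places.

Power ≈ 0.941

With n = 38: δ = d·√n = 0.52 × √38 = 3.2055. Critical value z_{0.05} = 1.645.
Revised power = P(Z > 1.645 − δ) = Φ(1.561) = 0.9407.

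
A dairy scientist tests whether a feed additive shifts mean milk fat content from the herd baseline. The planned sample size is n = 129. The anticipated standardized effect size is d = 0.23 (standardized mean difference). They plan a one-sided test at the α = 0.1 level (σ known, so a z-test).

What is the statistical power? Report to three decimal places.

Power ≈ 0.908

Noncentrality parameter: δ = d·√n = 0.23 × √129 = 2.6123
One-sided α = 0.1 → critical value z_{0.1} = 1.282.
Power = P(Z > 1.282 − δ) = Φ(1.331) = 0.9084.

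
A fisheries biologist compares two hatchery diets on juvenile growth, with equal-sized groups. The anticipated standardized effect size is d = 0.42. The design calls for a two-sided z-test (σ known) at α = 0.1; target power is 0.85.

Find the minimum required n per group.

n = 82 per group

For power 0.85 need Φ(δ − z_{0.05}) = 0.85, so δ = z_{0.05} + z_{0.15} = 1.645 + 1.036 = 2.681.
(Ignoring the negligible lower-tail rejection probability gives the usual closed-form inversion.)
δ = d·√(n/2) ⇒ n = 2(δ/d)² = 2 × (2.681 / 0.42)² = 81.51.
Rounding up, n = 82 per group.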